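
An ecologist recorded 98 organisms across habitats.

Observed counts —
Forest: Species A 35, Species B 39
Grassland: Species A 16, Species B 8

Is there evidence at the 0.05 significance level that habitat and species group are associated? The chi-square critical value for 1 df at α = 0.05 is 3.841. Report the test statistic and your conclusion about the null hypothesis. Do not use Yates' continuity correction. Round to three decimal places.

Row totals: 74, 24. Column totals: 51, 47. Grand total N = 98.
Expected counts (row total × column total / N):
  Forest, Species A: 74×51/98 = 38.5102
  Forest, Species B: 74×47/98 = 35.4898
  Grassland, Species A: 24×51/98 = 12.4898
  Grassland, Species B: 24×47/98 = 11.5102
Contributions (O − E)²/E:
  (35 − 38.5102)²/38.5102 = 0.3200
  (39 − 35.4898)²/35.4898 = 0.3472
  (16 − 12.4898)²/12.4898 = 0.9865
  (8 − 11.5102)²/11.5102 = 1.0705
χ² = 0.3200 + 0.3472 + 0.9865 + 1.0705 = 2.724
df = (2−1)(2−1) = 1. Since 2.724 < 3.841, fail to reject the null hypothesis of independence at α = 0.05.

2.724; fail to reject H₀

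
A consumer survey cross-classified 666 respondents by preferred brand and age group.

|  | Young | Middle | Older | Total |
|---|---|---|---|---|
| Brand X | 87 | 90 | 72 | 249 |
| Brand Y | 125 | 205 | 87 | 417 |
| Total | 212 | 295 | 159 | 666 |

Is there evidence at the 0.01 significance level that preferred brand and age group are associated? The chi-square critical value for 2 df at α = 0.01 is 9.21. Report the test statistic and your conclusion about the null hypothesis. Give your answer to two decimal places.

11.40; reject H₀

Grand total N = 666.
Expected counts (row total × column total / N):
  Brand X, Young: 249×212/666 = 79.261
  Brand X, Middle: 249×295/666 = 110.293
  Brand X, Older: 249×159/666 = 59.446
  Brand Y, Young: 417×212/666 = 132.739
  Brand Y, Middle: 417×295/666 = 184.707
  Brand Y, Older: 417×159/666 = 99.554
Contributions (O − E)²/E:
  (87 − 79.261)²/79.261 = 0.7556
  (90 − 110.293)²/110.293 = 3.7337
  (72 − 59.446)²/59.446 = 2.6512
  (125 − 132.739)²/132.739 = 0.4512
  (205 − 184.707)²/184.707 = 2.2295
  (87 − 99.554)²/99.554 = 1.5831
χ² = 0.7556 + 3.7337 + 2.6512 + 0.4512 + 2.2295 + 1.5831 = 11.40
df = (2−1)(3−1) = 2. Since 11.40 > 9.21, reject the null hypothesis of independence at α = 0.01.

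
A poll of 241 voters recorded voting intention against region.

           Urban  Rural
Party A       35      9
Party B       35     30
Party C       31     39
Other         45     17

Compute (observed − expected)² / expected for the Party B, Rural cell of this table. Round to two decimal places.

Row total (Party B) = 65; column total (Rural) = 95; N = 241.
Expected count E = 65 × 95 / 241 = 25.622.
Contribution = (O − E)²/E = (30 − 25.622)² / 25.622 = 0.75.

0.75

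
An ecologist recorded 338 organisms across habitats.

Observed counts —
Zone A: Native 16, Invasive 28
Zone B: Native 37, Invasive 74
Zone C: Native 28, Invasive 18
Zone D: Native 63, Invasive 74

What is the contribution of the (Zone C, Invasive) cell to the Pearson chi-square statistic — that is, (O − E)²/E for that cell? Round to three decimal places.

Row total (Zone C) = 46; column total (Invasive) = 194; N = 338.
Expected count E = 46 × 194 / 338 = 26.4024.
Contribution = (O − E)²/E = (18 − 26.4024)² / 26.4024 = 2.674.

2.674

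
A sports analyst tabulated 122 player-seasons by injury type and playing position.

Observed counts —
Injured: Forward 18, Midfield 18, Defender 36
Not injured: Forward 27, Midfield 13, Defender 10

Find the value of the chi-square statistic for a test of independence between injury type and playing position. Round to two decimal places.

Row totals: 72, 50. Column totals: 45, 31, 46. Grand total N = 122.
Expected counts (row total × column total / N):
  Injured, Forward: 72×45/122 = 26.557
  Injured, Midfield: 72×31/122 = 18.295
  Injured, Defender: 72×46/122 = 27.148
  Not injured, Forward: 50×45/122 = 18.443
  Not injured, Midfield: 50×31/122 = 12.705
  Not injured, Defender: 50×46/122 = 18.852
Contributions (O − E)²/E:
  (18 − 26.557)²/26.557 = 2.7572
  (18 − 18.295)²/18.295 = 0.0048
  (36 − 27.148)²/27.148 = 2.8863
  (27 − 18.443)²/18.443 = 3.9702
  (13 − 12.705)²/12.705 = 0.0068
  (10 − 18.852)²/18.852 = 4.1565
χ² = 2.7572 + 0.0048 + 2.8863 + 3.9702 + 0.0068 + 4.1565 = 13.78

13.78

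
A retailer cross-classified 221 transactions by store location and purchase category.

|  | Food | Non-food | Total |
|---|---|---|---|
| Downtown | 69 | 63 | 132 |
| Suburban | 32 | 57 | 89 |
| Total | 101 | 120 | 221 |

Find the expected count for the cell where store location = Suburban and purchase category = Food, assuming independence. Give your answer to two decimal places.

Row total (Suburban) = 89; column total (Food) = 101; grand total N = 221.
Expected count = (row total × column total) / N = 89 × 101 / 221 = 40.67.

40.67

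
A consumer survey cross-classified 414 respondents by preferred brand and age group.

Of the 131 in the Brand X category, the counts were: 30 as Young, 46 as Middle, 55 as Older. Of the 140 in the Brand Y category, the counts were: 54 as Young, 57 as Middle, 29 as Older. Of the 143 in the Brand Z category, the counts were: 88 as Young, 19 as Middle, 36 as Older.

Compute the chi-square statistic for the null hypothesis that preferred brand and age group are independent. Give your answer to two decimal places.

Row totals: 131, 140, 143. Column totals: 172, 122, 120. Grand total N = 414.
Expected counts (row total × column total / N):
  Brand X, Young: 131×172/414 = 54.425
  Brand X, Middle: 131×122/414 = 38.604
  Brand X, Older: 131×120/414 = 37.971
  Brand Y, Young: 140×172/414 = 58.164
  Brand Y, Middle: 140×122/414 = 41.256
  Brand Y, Older: 140×120/414 = 40.580
  Brand Z, Young: 143×172/414 = 59.411
  Brand Z, Middle: 143×122/414 = 42.140
  Brand Z, Older: 143×120/414 = 41.449
Contributions (O − E)²/E:
  (30 − 54.425)²/54.425 = 10.9615
  (46 − 38.604)²/38.604 = 1.4170
  (55 − 37.971)²/37.971 = 7.6371
  (54 − 58.164)²/58.164 = 0.2981
  (57 − 41.256)²/41.256 = 6.0082
  (29 − 40.580)²/40.580 = 3.3045
  (88 − 59.411)²/59.411 = 13.7572
  (19 − 42.140)²/42.140 = 12.7067
  (36 − 41.449)²/41.449 = 0.7163
χ² = 10.9615 + 1.4170 + 7.6371 + 0.2981 + 6.0082 + 3.3045 + 13.7572 + 12.7067 + 0.7163 = 56.81

56.81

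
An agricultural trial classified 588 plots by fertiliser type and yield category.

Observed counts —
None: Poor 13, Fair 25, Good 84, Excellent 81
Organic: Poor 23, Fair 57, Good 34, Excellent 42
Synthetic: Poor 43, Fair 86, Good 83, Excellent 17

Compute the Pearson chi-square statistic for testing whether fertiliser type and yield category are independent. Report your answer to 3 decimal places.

Row totals: 203, 156, 229. Column totals: 79, 168, 201, 140. Grand total N = 588.
Expected counts (row total × column total / N):
  None, Poor: 203×79/588 = 27.27381
  None, Fair: 203×168/588 = 58.00000
  None, Good: 203×201/588 = 69.39286
  None, Excellent: 203×140/588 = 48.33333
  Organic, Poor: 156×79/588 = 20.95918
  Organic, Fair: 156×168/588 = 44.57143
  Organic, Good: 156×201/588 = 53.32653
  Organic, Excellent: 156×140/588 = 37.14286
  Synthetic, Poor: 229×79/588 = 30.76701
  Synthetic, Fair: 229×168/588 = 65.42857
  Synthetic, Good: 229×201/588 = 78.28061
  Synthetic, Excellent: 229×140/588 = 54.52381
Contributions (O − E)²/E:
  (13 − 27.27381)²/27.27381 = 7.4702
  (25 − 58.00000)²/58.00000 = 18.7759
  (84 − 69.39286)²/69.39286 = 3.0748
  (81 − 48.33333)²/48.33333 = 22.0782
  (23 − 20.95918)²/20.95918 = 0.1987
  (57 − 44.57143)²/44.57143 = 3.4657
  (34 − 53.32653)²/53.32653 = 7.0043
  (42 − 37.14286)²/37.14286 = 0.6352
  (43 − 30.76701)²/30.76701 = 4.8638
  (86 − 65.42857)²/65.42857 = 6.4679
  (83 − 78.28061)²/78.28061 = 0.2845
  (17 − 54.52381)²/54.52381 = 25.8242
χ² = 7.4702 + 18.7759 + 3.0748 + 22.0782 + 0.1987 + 3.4657 + 7.0043 + 0.6352 + 4.8638 + 6.4679 + 0.2845 + 25.8242 = 100.143

100.143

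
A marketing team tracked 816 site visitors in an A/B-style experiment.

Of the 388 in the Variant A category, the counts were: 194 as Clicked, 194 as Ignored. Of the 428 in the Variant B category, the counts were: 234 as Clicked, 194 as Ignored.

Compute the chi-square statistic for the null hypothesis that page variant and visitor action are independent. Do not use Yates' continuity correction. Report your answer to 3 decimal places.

1.782

Row totals: 388, 428. Column totals: 428, 388. Grand total N = 816.
Expected counts (row total × column total / N):
  Variant A, Clicked: 388×428/816 = 203.5098
  Variant A, Ignored: 388×388/816 = 184.4902
  Variant B, Clicked: 428×428/816 = 224.4902
  Variant B, Ignored: 428×388/816 = 203.5098
Contributions (O − E)²/E:
  (194 − 203.5098)²/203.5098 = 0.4444
  (194 − 184.4902)²/184.4902 = 0.4902
  (234 − 224.4902)²/224.4902 = 0.4029
  (194 − 203.5098)²/203.5098 = 0.4444
χ² = 0.4444 + 0.4902 + 0.4029 + 0.4444 = 1.782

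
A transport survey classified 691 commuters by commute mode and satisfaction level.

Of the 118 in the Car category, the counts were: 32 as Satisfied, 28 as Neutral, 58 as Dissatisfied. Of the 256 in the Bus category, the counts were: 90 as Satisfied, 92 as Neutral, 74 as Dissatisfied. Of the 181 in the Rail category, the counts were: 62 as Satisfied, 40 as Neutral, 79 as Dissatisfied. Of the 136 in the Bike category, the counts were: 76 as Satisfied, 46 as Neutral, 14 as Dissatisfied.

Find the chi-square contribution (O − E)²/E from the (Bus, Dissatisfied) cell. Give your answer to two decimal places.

Row total (Bus) = 256; column total (Dissatisfied) = 225; N = 691.
Expected count E = 256 × 225 / 691 = 83.3575.
Contribution = (O − E)²/E = (74 − 83.3575)² / 83.3575 = 1.05.

1.05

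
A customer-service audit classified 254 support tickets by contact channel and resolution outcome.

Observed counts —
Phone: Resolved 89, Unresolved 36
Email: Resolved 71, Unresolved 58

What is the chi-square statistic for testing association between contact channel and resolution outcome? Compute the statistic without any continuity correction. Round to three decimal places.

7.113

Row totals: 125, 129. Column totals: 160, 94. Grand total N = 254.
Expected counts (row total × column total / N):
  Phone, Resolved: 125×160/254 = 78.74016
  Phone, Unresolved: 125×94/254 = 46.25984
  Email, Resolved: 129×160/254 = 81.25984
  Email, Unresolved: 129×94/254 = 47.74016
Contributions (O − E)²/E:
  (89 − 78.74016)²/78.74016 = 1.3369
  (36 − 46.25984)²/46.25984 = 2.2755
  (71 − 81.25984)²/81.25984 = 1.2954
  (58 − 47.74016)²/47.74016 = 2.2049
χ² = 1.3369 + 2.2755 + 1.2954 + 2.2049 = 7.113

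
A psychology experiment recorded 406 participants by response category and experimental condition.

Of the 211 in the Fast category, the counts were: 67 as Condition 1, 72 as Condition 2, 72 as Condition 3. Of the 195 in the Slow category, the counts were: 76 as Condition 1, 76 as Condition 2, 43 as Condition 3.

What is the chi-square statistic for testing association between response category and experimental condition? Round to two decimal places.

7.37

Row totals: 211, 195. Column totals: 143, 148, 115. Grand total N = 406.
Expected counts (row total × column total / N):
  Fast, Condition 1: 211×143/406 = 74.318
  Fast, Condition 2: 211×148/406 = 76.916
  Fast, Condition 3: 211×115/406 = 59.766
  Slow, Condition 1: 195×143/406 = 68.682
  Slow, Condition 2: 195×148/406 = 71.084
  Slow, Condition 3: 195×115/406 = 55.234
Contributions (O − E)²/E:
  (67 − 74.318)²/74.318 = 0.7206
  (72 − 76.916)²/76.916 = 0.3142
  (72 − 59.766)²/59.766 = 2.5043
  (76 − 68.682)²/68.682 = 0.7797
  (76 − 71.084)²/71.084 = 0.3400
  (43 − 55.234)²/55.234 = 2.7098
χ² = 0.7206 + 0.3142 + 2.5043 + 0.7797 + 0.3400 + 2.7098 = 7.37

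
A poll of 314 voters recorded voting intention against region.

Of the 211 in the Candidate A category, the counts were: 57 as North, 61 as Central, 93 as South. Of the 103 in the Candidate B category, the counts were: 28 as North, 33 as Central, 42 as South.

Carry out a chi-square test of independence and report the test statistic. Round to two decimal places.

Row totals: 211, 103. Column totals: 85, 94, 135. Grand total N = 314.
Expected counts (row total × column total / N):
  Candidate A, North: 211×85/314 = 57.118
  Candidate A, Central: 211×94/314 = 63.166
  Candidate A, South: 211×135/314 = 90.717
  Candidate B, North: 103×85/314 = 27.882
  Candidate B, Central: 103×94/314 = 30.834
  Candidate B, South: 103×135/314 = 44.283
Contributions (O − E)²/E:
  (57 − 57.118)²/57.118 = 0.0002
  (61 − 63.166)²/63.166 = 0.0743
  (93 − 90.717)²/90.717 = 0.0575
  (28 − 27.882)²/27.882 = 0.0005
  (33 − 30.834)²/30.834 = 0.1522
  (42 − 44.283)²/44.283 = 0.1177
χ² = 0.0002 + 0.0743 + 0.0575 + 0.0005 + 0.1522 + 0.1177 = 0.40

0.40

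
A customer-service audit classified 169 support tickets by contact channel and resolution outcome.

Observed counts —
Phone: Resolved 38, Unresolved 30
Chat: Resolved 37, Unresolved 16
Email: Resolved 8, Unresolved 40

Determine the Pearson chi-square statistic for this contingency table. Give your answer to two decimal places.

Row totals: 68, 53, 48. Column totals: 83, 86. Grand total N = 169.
Expected counts (row total × column total / N):
  Phone, Resolved: 68×83/169 = 33.396
  Phone, Unresolved: 68×86/169 = 34.604
  Chat, Resolved: 53×83/169 = 26.030
  Chat, Unresolved: 53×86/169 = 26.970
  Email, Resolved: 48×83/169 = 23.574
  Email, Unresolved: 48×86/169 = 24.426
Contributions (O − E)²/E:
  (38 − 33.396)²/33.396 = 0.6347
  (30 − 34.604)²/34.604 = 0.6126
  (37 − 26.030)²/26.030 = 4.6232
  (16 − 26.970)²/26.970 = 4.4620
  (8 − 23.574)²/23.574 = 10.2889
  (40 − 24.426)²/24.426 = 9.9300
χ² = 0.6347 + 0.6126 + 4.6232 + 4.4620 + 10.2889 + 9.9300 = 30.55

30.55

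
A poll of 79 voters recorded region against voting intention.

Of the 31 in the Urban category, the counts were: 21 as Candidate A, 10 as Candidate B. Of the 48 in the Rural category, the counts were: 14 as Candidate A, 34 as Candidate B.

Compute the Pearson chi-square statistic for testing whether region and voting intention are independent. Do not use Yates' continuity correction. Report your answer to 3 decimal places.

11.359

Row totals: 31, 48. Column totals: 35, 44. Grand total N = 79.
Expected counts (row total × column total / N):
  Urban, Candidate A: 31×35/79 = 13.7342
  Urban, Candidate B: 31×44/79 = 17.2658
  Rural, Candidate A: 48×35/79 = 21.2658
  Rural, Candidate B: 48×44/79 = 26.7342
Contributions (O − E)²/E:
  (21 − 13.7342)²/13.7342 = 3.8438
  (10 − 17.2658)²/17.2658 = 3.0576
  (14 − 21.2658)²/21.2658 = 2.4825
  (34 − 26.7342)²/26.7342 = 1.9747
χ² = 3.8438 + 3.0576 + 2.4825 + 1.9747 = 11.359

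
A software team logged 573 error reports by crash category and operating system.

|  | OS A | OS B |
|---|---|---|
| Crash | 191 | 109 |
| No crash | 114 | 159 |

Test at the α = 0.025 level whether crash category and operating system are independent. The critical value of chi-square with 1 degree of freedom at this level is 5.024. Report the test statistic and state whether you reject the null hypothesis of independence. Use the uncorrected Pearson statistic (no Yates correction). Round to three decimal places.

Row totals: 300, 273. Column totals: 305, 268. Grand total N = 573.
Expected counts (row total × column total / N):
  Crash, OS A: 300×305/573 = 159.6859
  Crash, OS B: 300×268/573 = 140.3141
  No crash, OS A: 273×305/573 = 145.3141
  No crash, OS B: 273×268/573 = 127.6859
Contributions (O − E)²/E:
  (191 − 159.6859)²/159.6859 = 6.1406
  (109 − 140.3141)²/140.3141 = 6.9884
  (114 − 145.3141)²/145.3141 = 6.7480
  (159 − 127.6859)²/127.6859 = 7.6796
χ² = 6.1406 + 6.9884 + 6.7480 + 7.6796 = 27.557
df = (2−1)(2−1) = 1. Since 27.557 > 5.024, reject the null hypothesis of independence at α = 0.025.

27.557; reject H₀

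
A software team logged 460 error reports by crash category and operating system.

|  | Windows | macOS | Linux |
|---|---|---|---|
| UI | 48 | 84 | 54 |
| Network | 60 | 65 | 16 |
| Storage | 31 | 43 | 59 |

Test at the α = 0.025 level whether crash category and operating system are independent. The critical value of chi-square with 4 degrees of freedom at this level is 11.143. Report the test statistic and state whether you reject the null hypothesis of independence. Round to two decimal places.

Row totals: 186, 141, 133. Column totals: 139, 192, 129. Grand total N = 460.
Expected counts (row total × column total / N):
  UI, Windows: 186×139/460 = 56.204
  UI, macOS: 186×192/460 = 77.635
  UI, Linux: 186×129/460 = 52.161
  Network, Windows: 141×139/460 = 42.607
  Network, macOS: 141×192/460 = 58.852
  Network, Linux: 141×129/460 = 39.541
  Storage, Windows: 133×139/460 = 40.189
  Storage, macOS: 133×192/460 = 55.513
  Storage, Linux: 133×129/460 = 37.298
Contributions (O − E)²/E:
  (48 − 56.204)²/56.204 = 1.1975
  (84 − 77.635)²/77.635 = 0.5218
  (54 − 52.161)²/52.161 = 0.0648
  (60 − 42.607)²/42.607 = 7.1002
  (65 − 58.852)²/58.852 = 0.6423
  (16 − 39.541)²/39.541 = 14.0153
  (31 − 40.189)²/40.189 = 2.1010
  (43 − 55.513)²/55.513 = 2.8205
  (59 − 37.298)²/37.298 = 12.6274
χ² = 1.1975 + 0.5218 + 0.0648 + 7.1002 + 0.6423 + 14.0153 + 2.1010 + 2.8205 + 12.6274 = 41.09
df = (3−1)(3−1) = 4. Since 41.09 > 11.143, reject the null hypothesis of independence at α = 0.025.

41.09; reject H₀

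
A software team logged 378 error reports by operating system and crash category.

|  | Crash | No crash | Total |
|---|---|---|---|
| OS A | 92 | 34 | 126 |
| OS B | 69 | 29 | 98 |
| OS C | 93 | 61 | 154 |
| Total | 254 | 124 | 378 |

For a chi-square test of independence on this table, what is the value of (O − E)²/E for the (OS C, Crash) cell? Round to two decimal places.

Row total (OS C) = 154; column total (Crash) = 254; N = 378.
Expected count E = 154 × 254 / 378 = 103.481.
Contribution = (O − E)²/E = (93 − 103.481)² / 103.481 = 1.06.

1.06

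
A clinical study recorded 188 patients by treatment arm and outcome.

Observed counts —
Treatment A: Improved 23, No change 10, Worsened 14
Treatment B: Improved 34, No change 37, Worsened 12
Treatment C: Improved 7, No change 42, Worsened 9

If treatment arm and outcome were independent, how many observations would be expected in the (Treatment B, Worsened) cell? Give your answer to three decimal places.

15.452

Row total (Treatment B) = 83; column total (Worsened) = 35; grand total N = 188.
Expected count = (row total × column total) / N = 83 × 35 / 188 = 15.452.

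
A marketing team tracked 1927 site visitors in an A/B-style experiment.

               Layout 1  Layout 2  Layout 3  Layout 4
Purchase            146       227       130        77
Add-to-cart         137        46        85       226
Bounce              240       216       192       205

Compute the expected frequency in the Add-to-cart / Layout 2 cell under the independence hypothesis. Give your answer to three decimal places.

125.359

Row total (Add-to-cart) = 494; column total (Layout 2) = 489; grand total N = 1927.
Expected count = (row total × column total) / N = 494 × 489 / 1927 = 125.359.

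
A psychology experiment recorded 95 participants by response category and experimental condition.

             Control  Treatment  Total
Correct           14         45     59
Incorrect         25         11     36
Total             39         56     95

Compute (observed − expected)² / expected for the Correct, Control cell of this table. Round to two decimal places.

4.31

Row total (Correct) = 59; column total (Control) = 39; N = 95.
Expected count E = 59 × 39 / 95 = 24.221.
Contribution = (O − E)²/E = (14 − 24.221)² / 24.221 = 4.31.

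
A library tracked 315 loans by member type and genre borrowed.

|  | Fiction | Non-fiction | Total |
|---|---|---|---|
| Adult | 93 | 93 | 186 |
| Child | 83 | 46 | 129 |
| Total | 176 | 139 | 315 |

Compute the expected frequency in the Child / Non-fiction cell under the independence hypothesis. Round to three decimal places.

Row total (Child) = 129; column total (Non-fiction) = 139; grand total N = 315.
Expected count = (row total × column total) / N = 129 × 139 / 315 = 56.924.

56.924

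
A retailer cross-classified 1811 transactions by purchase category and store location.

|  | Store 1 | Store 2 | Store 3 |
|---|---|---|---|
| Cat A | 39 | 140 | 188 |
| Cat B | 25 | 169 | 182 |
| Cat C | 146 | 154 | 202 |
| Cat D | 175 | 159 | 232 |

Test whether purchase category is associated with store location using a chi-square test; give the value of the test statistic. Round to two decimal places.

Row totals: 367, 376, 502, 566. Column totals: 385, 622, 804. Grand total N = 1811.
Expected counts (row total × column total / N):
  Cat A, Store 1: 367×385/1811 = 78.0204
  Cat A, Store 2: 367×622/1811 = 126.0486
  Cat A, Store 3: 367×804/1811 = 162.9310
  Cat B, Store 1: 376×385/1811 = 79.9337
  Cat B, Store 2: 376×622/1811 = 129.1397
  Cat B, Store 3: 376×804/1811 = 166.9266
  Cat C, Store 1: 502×385/1811 = 106.7200
  Cat C, Store 2: 502×622/1811 = 172.4152
  Cat C, Store 3: 502×804/1811 = 222.8647
  Cat D, Store 1: 566×385/1811 = 120.3258
  Cat D, Store 2: 566×622/1811 = 194.3965
  Cat D, Store 3: 566×804/1811 = 251.2777
Contributions (O − E)²/E:
  (39 − 78.0204)²/78.0204 = 19.5153
  (140 − 126.0486)²/126.0486 = 1.5442
  (188 − 162.9310)²/162.9310 = 3.8572
  (25 − 79.9337)²/79.9337 = 37.7527
  (169 − 129.1397)²/129.1397 = 12.3033
  (182 − 166.9266)²/166.9266 = 1.3611
  (146 − 106.7200)²/106.7200 = 14.4576
  (154 − 172.4152)²/172.4152 = 1.9669
  (202 − 222.8647)²/222.8647 = 1.9534
  (175 − 120.3258)²/120.3258 = 24.8431
  (159 − 194.3965)²/194.3965 = 6.4451
  (232 − 251.2777)²/251.2777 = 1.4790
χ² = 19.5153 + 1.5442 + 3.8572 + 37.7527 + 12.3033 + 1.3611 + 14.4576 + 1.9669 + 1.9534 + 24.8431 + 6.4451 + 1.4790 = 127.48

127.48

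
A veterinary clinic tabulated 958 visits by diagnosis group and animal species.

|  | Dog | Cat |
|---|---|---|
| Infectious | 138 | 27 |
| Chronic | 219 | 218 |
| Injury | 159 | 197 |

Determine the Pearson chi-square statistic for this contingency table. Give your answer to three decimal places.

Row totals: 165, 437, 356. Column totals: 516, 442. Grand total N = 958.
Expected counts (row total × column total / N):
  Infectious, Dog: 165×516/958 = 88.8727
  Infectious, Cat: 165×442/958 = 76.1273
  Chronic, Dog: 437×516/958 = 235.3779
  Chronic, Cat: 437×442/958 = 201.6221
  Injury, Dog: 356×516/958 = 191.7495
  Injury, Cat: 356×442/958 = 164.2505
Contributions (O − E)²/E:
  (138 − 88.8727)²/88.8727 = 27.1567
  (27 − 76.1273)²/76.1273 = 31.7034
  (219 − 235.3779)²/235.3779 = 1.1396
  (218 − 201.6221)²/201.6221 = 1.3304
  (159 − 191.7495)²/191.7495 = 5.5934
  (197 − 164.2505)²/164.2505 = 6.5298
χ² = 27.1567 + 31.7034 + 1.1396 + 1.3304 + 5.5934 + 6.5298 = 73.453

73.453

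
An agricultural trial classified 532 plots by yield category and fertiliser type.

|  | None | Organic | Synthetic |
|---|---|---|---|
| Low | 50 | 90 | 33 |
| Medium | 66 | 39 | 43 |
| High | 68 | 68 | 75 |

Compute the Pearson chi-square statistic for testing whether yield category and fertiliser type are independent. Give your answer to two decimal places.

Row totals: 173, 148, 211. Column totals: 184, 197, 151. Grand total N = 532.
Expected counts (row total × column total / N):
  Low, None: 173×184/532 = 59.835
  Low, Organic: 173×197/532 = 64.062
  Low, Synthetic: 173×151/532 = 49.103
  Medium, None: 148×184/532 = 51.188
  Medium, Organic: 148×197/532 = 54.805
  Medium, Synthetic: 148×151/532 = 42.008
  High, None: 211×184/532 = 72.977
  High, Organic: 211×197/532 = 78.133
  High, Synthetic: 211×151/532 = 59.889
Contributions (O − E)²/E:
  (50 − 59.835)²/59.835 = 1.6166
  (90 − 64.062)²/64.062 = 10.5020
  (33 − 49.103)²/49.103 = 5.2809
  (66 − 51.188)²/51.188 = 4.2861
  (39 − 54.805)²/54.805 = 4.5579
  (43 − 42.008)²/42.008 = 0.0234
  (68 − 72.977)²/72.977 = 0.3394
  (68 − 78.133)²/78.133 = 1.3141
  (75 − 59.889)²/59.889 = 3.8128
χ² = 1.6166 + 10.5020 + 5.2809 + 4.2861 + 4.5579 + 0.0234 + 0.3394 + 1.3141 + 3.8128 = 31.73

31.73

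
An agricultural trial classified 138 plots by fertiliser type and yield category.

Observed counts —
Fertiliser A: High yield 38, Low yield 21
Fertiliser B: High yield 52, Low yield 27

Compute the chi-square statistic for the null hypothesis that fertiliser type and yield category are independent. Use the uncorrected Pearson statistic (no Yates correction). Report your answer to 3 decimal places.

Row totals: 59, 79. Column totals: 90, 48. Grand total N = 138.
Expected counts (row total × column total / N):
  Fertiliser A, High yield: 59×90/138 = 38.4783
  Fertiliser A, Low yield: 59×48/138 = 20.5217
  Fertiliser B, High yield: 79×90/138 = 51.5217
  Fertiliser B, Low yield: 79×48/138 = 27.4783
Contributions (O − E)²/E:
  (38 − 38.4783)²/38.4783 = 0.0059
  (21 − 20.5217)²/20.5217 = 0.0111
  (52 − 51.5217)²/51.5217 = 0.0044
  (27 − 27.4783)²/27.4783 = 0.0083
χ² = 0.0059 + 0.0111 + 0.0044 + 0.0083 = 0.030

0.030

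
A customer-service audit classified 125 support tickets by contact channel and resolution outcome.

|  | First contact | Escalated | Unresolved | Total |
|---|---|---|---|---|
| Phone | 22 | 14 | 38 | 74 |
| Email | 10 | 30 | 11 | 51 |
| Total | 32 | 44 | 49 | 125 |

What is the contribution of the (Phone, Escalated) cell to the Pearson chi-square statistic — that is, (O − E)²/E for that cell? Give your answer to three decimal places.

5.573

Row total (Phone) = 74; column total (Escalated) = 44; N = 125.
Expected count E = 74 × 44 / 125 = 26.0480.
Contribution = (O − E)²/E = (14 − 26.0480)² / 26.0480 = 5.573.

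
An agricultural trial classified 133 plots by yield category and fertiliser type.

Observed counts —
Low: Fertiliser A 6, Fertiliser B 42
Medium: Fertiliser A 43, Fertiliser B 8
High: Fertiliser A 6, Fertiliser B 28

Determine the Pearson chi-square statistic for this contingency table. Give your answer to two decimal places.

Row totals: 48, 51, 34. Column totals: 55, 78. Grand total N = 133.
Expected counts (row total × column total / N):
  Low, Fertiliser A: 48×55/133 = 19.850
  Low, Fertiliser B: 48×78/133 = 28.150
  Medium, Fertiliser A: 51×55/133 = 21.090
  Medium, Fertiliser B: 51×78/133 = 29.910
  High, Fertiliser A: 34×55/133 = 14.060
  High, Fertiliser B: 34×78/133 = 19.940
Contributions (O − E)²/E:
  (6 − 19.850)²/19.850 = 9.6636
  (42 − 28.150)²/28.150 = 6.8143
  (43 − 21.090)²/21.090 = 22.7619
  (8 − 29.910)²/29.910 = 16.0498
  (6 − 14.060)²/14.060 = 4.6205
  (28 − 19.940)²/19.940 = 3.2580
χ² = 9.6636 + 6.8143 + 22.7619 + 16.0498 + 4.6205 + 3.2580 = 63.17

63.17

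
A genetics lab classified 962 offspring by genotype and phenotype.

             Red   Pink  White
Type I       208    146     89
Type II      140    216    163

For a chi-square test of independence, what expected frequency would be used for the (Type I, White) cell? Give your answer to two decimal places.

Row total (Type I) = 443; column total (White) = 252; grand total N = 962.
Expected count = (row total × column total) / N = 443 × 252 / 962 = 116.05.

116.05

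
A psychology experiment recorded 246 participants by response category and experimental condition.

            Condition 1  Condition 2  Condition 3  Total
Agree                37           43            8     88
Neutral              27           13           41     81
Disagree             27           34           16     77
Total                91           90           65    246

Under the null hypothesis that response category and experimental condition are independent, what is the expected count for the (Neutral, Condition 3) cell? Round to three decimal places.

21.402

Row total (Neutral) = 81; column total (Condition 3) = 65; grand total N = 246.
Expected count = (row total × column total) / N = 81 × 65 / 246 = 21.402.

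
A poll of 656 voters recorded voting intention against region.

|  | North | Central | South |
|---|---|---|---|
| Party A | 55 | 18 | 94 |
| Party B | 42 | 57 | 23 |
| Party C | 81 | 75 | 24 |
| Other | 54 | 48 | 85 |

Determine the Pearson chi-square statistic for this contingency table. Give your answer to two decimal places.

Row totals: 167, 122, 180, 187. Column totals: 232, 198, 226. Grand total N = 656.
Expected counts (row total × column total / N):
  Party A, North: 167×232/656 = 59.061
  Party A, Central: 167×198/656 = 50.405
  Party A, South: 167×226/656 = 57.534
  Party B, North: 122×232/656 = 43.146
  Party B, Central: 122×198/656 = 36.823
  Party B, South: 122×226/656 = 42.030
  Party C, North: 180×232/656 = 63.659
  Party C, Central: 180×198/656 = 54.329
  Party C, South: 180×226/656 = 62.012
  Other, North: 187×232/656 = 66.134
  Other, Central: 187×198/656 = 56.442
  Other, South: 187×226/656 = 64.424
Contributions (O − E)²/E:
  (55 − 59.061)²/59.061 = 0.2792
  (18 − 50.405)²/50.405 = 20.8329
  (94 − 57.534)²/57.534 = 23.1128
  (42 − 43.146)²/43.146 = 0.0304
  (57 − 36.823)²/36.823 = 11.0559
  (23 − 42.030)²/42.030 = 8.6162
  (81 − 63.659)²/63.659 = 4.7238
  (75 − 54.329)²/54.329 = 7.8649
  (24 − 62.012)²/62.012 = 23.3005
  (54 − 66.134)²/66.134 = 2.2263
  (48 − 56.442)²/56.442 = 1.2627
  (85 − 64.424)²/64.424 = 6.5716
χ² = 0.2792 + 20.8329 + 23.1128 + 0.0304 + 11.0559 + 8.6162 + 4.7238 + 7.8649 + 23.3005 + 2.2263 + 1.2627 + 6.5716 = 109.88

109.88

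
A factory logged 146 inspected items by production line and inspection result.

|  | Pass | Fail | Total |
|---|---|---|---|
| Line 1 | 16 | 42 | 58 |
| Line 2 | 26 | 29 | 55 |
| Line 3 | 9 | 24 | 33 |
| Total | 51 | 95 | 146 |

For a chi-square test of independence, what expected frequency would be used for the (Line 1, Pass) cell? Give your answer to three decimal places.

Row total (Line 1) = 58; column total (Pass) = 51; grand total N = 146.
Expected count = (row total × column total) / N = 58 × 51 / 146 = 20.260.

20.260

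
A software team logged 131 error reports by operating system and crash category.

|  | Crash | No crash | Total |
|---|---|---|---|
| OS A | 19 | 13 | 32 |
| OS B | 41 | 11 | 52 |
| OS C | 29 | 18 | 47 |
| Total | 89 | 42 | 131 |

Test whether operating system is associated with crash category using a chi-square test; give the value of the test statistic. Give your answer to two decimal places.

4.76

Grand total N = 131.
Expected counts (row total × column total / N):
  OS A, Crash: 32×89/131 = 21.740
  OS A, No crash: 32×42/131 = 10.260
  OS B, Crash: 52×89/131 = 35.328
  OS B, No crash: 52×42/131 = 16.672
  OS C, Crash: 47×89/131 = 31.931
  OS C, No crash: 47×42/131 = 15.069
Contributions (O − E)²/E:
  (19 − 21.740)²/21.740 = 0.3453
  (13 − 10.260)²/10.260 = 0.7317
  (41 − 35.328)²/35.328 = 0.9107
  (11 − 16.672)²/16.672 = 1.9297
  (29 − 31.931)²/31.931 = 0.2690
  (18 − 15.069)²/15.069 = 0.5701
χ² = 0.3453 + 0.7317 + 0.9107 + 1.9297 + 0.2690 + 0.5701 = 4.76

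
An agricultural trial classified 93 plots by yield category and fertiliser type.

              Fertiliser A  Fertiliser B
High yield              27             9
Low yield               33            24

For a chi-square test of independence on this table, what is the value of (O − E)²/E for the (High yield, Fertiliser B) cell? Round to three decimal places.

Row total (High yield) = 36; column total (Fertiliser B) = 33; N = 93.
Expected count E = 36 × 33 / 93 = 12.7742.
Contribution = (O − E)²/E = (9 − 12.7742)² / 12.7742 = 1.115.

1.115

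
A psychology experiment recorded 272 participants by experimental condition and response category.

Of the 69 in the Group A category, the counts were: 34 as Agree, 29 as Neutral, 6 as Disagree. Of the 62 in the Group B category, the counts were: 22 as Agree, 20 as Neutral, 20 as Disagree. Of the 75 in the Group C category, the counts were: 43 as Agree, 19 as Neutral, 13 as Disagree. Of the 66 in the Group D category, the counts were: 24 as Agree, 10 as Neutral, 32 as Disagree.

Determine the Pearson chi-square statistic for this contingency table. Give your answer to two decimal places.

Row totals: 69, 62, 75, 66. Column totals: 123, 78, 71. Grand total N = 272.
Expected counts (row total × column total / N):
  Group A, Agree: 69×123/272 = 31.2022
  Group A, Neutral: 69×78/272 = 19.7868
  Group A, Disagree: 69×71/272 = 18.0110
  Group B, Agree: 62×123/272 = 28.0368
  Group B, Neutral: 62×78/272 = 17.7794
  Group B, Disagree: 62×71/272 = 16.1838
  Group C, Agree: 75×123/272 = 33.9154
  Group C, Neutral: 75×78/272 = 21.5074
  Group C, Disagree: 75×71/272 = 19.5772
  Group D, Agree: 66×123/272 = 29.8456
  Group D, Neutral: 66×78/272 = 18.9265
  Group D, Disagree: 66×71/272 = 17.2279
Contributions (O − E)²/E:
  (34 − 31.2022)²/31.2022 = 0.2509
  (29 − 19.7868)²/19.7868 = 4.2899
  (6 − 18.0110)²/18.0110 = 8.0098
  (22 − 28.0368)²/28.0368 = 1.2998
  (20 − 17.7794)²/17.7794 = 0.2773
  (20 − 16.1838)²/16.1838 = 0.8999
  (43 − 33.9154)²/33.9154 = 2.4334
  (19 − 21.5074)²/21.5074 = 0.2923
  (13 − 19.5772)²/19.5772 = 2.2097
  (24 − 29.8456)²/29.8456 = 1.1449
  (10 − 18.9265)²/18.9265 = 4.2101
  (32 − 17.2279)²/17.2279 = 12.6664
χ² = 0.2509 + 4.2899 + 8.0098 + 1.2998 + 0.2773 + 0.8999 + 2.4334 + 0.2923 + 2.2097 + 1.1449 + 4.2101 + 12.6664 = 37.98

37.98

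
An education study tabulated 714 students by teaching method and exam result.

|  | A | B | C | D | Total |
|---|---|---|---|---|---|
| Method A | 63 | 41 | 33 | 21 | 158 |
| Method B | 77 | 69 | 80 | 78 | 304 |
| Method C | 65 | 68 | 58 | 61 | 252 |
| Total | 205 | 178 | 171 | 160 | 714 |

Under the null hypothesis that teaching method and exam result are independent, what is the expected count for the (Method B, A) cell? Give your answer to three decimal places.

Row total (Method B) = 304; column total (A) = 205; grand total N = 714.
Expected count = (row total × column total) / N = 304 × 205 / 714 = 87.283.

87.283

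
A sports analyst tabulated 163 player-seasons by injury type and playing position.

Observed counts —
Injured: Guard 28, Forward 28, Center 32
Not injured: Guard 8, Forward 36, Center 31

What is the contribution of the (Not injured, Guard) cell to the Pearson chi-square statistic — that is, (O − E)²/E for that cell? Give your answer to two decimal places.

4.43

Row total (Not injured) = 75; column total (Guard) = 36; N = 163.
Expected count E = 75 × 36 / 163 = 16.564.
Contribution = (O − E)²/E = (8 − 16.564)² / 16.564 = 4.43.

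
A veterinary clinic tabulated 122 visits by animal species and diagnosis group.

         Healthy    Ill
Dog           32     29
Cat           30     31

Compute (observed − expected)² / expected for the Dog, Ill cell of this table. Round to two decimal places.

0.03

Row total (Dog) = 61; column total (Ill) = 60; N = 122.
Expected count E = 61 × 60 / 122 = 30.000.
Contribution = (O − E)²/E = (29 − 30.000)² / 30.000 = 0.03.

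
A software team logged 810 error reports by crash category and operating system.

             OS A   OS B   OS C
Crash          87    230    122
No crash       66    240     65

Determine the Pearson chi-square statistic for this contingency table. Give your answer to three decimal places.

14.866

Row totals: 439, 371. Column totals: 153, 470, 187. Grand total N = 810.
Expected counts (row total × column total / N):
  Crash, OS A: 439×153/810 = 82.9222
  Crash, OS B: 439×470/810 = 254.7284
  Crash, OS C: 439×187/810 = 101.3494
  No crash, OS A: 371×153/810 = 70.0778
  No crash, OS B: 371×470/810 = 215.2716
  No crash, OS C: 371×187/810 = 85.6506
Contributions (O − E)²/E:
  (87 − 82.9222)²/82.9222 = 0.2005
  (230 − 254.7284)²/254.7284 = 2.4006
  (122 − 101.3494)²/101.3494 = 4.2077
  (66 − 70.0778)²/70.0778 = 0.2373
  (240 − 215.2716)²/215.2716 = 2.8406
  (65 − 85.6506)²/85.6506 = 4.9789
χ² = 0.2005 + 2.4006 + 4.2077 + 0.2373 + 2.8406 + 4.9789 = 14.866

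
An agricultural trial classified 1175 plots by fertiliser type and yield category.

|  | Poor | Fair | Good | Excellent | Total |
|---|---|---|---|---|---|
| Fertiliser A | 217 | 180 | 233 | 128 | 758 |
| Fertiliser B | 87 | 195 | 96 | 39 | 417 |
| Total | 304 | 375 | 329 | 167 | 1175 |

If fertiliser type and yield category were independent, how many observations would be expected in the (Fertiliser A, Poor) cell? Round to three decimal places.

Row total (Fertiliser A) = 758; column total (Poor) = 304; grand total N = 1175.
Expected count = (row total × column total) / N = 758 × 304 / 1175 = 196.112.

196.112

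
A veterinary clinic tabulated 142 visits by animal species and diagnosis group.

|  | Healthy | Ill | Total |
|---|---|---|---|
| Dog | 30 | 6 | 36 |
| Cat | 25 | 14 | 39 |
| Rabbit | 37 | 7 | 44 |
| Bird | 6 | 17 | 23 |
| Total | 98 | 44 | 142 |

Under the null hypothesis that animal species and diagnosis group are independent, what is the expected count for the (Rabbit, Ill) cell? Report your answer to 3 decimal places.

13.634

Row total (Rabbit) = 44; column total (Ill) = 44; grand total N = 142.
Expected count = (row total × column total) / N = 44 × 44 / 142 = 13.634.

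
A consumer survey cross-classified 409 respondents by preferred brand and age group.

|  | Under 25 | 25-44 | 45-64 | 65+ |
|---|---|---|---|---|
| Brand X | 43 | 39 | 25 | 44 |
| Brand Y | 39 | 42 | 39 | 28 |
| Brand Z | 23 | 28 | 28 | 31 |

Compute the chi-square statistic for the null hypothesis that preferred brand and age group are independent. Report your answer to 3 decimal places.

Row totals: 151, 148, 110. Column totals: 105, 109, 92, 103. Grand total N = 409.
Expected counts (row total × column total / N):
  Brand X, Under 25: 151×105/409 = 38.7653
  Brand X, 25-44: 151×109/409 = 40.2421
  Brand X, 45-64: 151×92/409 = 33.9658
  Brand X, 65+: 151×103/409 = 38.0269
  Brand Y, Under 25: 148×105/409 = 37.9951
  Brand Y, 25-44: 148×109/409 = 39.4425
  Brand Y, 45-64: 148×92/409 = 33.2910
  Brand Y, 65+: 148×103/409 = 37.2714
  Brand Z, Under 25: 110×105/409 = 28.2396
  Brand Z, 25-44: 110×109/409 = 29.3154
  Brand Z, 45-64: 110×92/409 = 24.7433
  Brand Z, 65+: 110×103/409 = 27.7017
Contributions (O − E)²/E:
  (43 − 38.7653)²/38.7653 = 0.4626
  (39 − 40.2421)²/40.2421 = 0.0383
  (25 − 33.9658)²/33.9658 = 2.3667
  (44 − 38.0269)²/38.0269 = 0.9382
  (39 − 37.9951)²/37.9951 = 0.0266
  (42 − 39.4425)²/39.4425 = 0.1658
  (39 − 33.2910)²/33.2910 = 0.9790
  (28 − 37.2714)²/37.2714 = 2.3063
  (23 − 28.2396)²/28.2396 = 0.9722
  (28 − 29.3154)²/29.3154 = 0.0590
  (28 − 24.7433)²/24.7433 = 0.4286
  (31 − 27.7017)²/27.7017 = 0.3927
χ² = 0.4626 + 0.0383 + 2.3667 + 0.9382 + 0.0266 + 0.1658 + 0.9790 + 2.3063 + 0.9722 + 0.0590 + 0.4286 + 0.3927 = 9.136

9.136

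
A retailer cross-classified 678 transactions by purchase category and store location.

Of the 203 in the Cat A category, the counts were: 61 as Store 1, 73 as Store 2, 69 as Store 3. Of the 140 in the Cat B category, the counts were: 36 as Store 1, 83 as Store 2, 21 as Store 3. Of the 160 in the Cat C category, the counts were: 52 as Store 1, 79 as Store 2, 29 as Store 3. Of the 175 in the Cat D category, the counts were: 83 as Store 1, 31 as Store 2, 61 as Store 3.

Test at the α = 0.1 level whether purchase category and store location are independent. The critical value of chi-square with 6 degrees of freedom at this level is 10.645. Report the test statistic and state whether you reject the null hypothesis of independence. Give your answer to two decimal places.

Row totals: 203, 140, 160, 175. Column totals: 232, 266, 180. Grand total N = 678.
Expected counts (row total × column total / N):
  Cat A, Store 1: 203×232/678 = 69.463
  Cat A, Store 2: 203×266/678 = 79.643
  Cat A, Store 3: 203×180/678 = 53.894
  Cat B, Store 1: 140×232/678 = 47.906
  Cat B, Store 2: 140×266/678 = 54.926
  Cat B, Store 3: 140×180/678 = 37.168
  Cat C, Store 1: 160×232/678 = 54.749
  Cat C, Store 2: 160×266/678 = 62.773
  Cat C, Store 3: 160×180/678 = 42.478
  Cat D, Store 1: 175×232/678 = 59.882
  Cat D, Store 2: 175×266/678 = 68.658
  Cat D, Store 3: 175×180/678 = 46.460
Contributions (O − E)²/E:
  (61 − 69.463)²/69.463 = 1.0311
  (73 − 79.643)²/79.643 = 0.5541
  (69 − 53.894)²/53.894 = 4.2341
  (36 − 47.906)²/47.906 = 2.9590
  (83 − 54.926)²/54.926 = 14.3493
  (21 − 37.168)²/37.168 = 7.0330
  (52 − 54.749)²/54.749 = 0.1380
  (79 − 62.773)²/62.773 = 4.1947
  (29 − 42.478)²/42.478 = 4.2765
  (83 − 59.882)²/59.882 = 8.9249
  (31 − 68.658)²/68.658 = 20.6549
  (61 − 46.460)²/46.460 = 4.5504
χ² = 1.0311 + 0.5541 + 4.2341 + 2.9590 + 14.3493 + 7.0330 + 0.1380 + 4.1947 + 4.2765 + 8.9249 + 20.6549 + 4.5504 = 72.90
df = (4−1)(3−1) = 6. Since 72.90 > 10.645, reject the null hypothesis of independence at α = 0.1.

72.90; reject H₀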